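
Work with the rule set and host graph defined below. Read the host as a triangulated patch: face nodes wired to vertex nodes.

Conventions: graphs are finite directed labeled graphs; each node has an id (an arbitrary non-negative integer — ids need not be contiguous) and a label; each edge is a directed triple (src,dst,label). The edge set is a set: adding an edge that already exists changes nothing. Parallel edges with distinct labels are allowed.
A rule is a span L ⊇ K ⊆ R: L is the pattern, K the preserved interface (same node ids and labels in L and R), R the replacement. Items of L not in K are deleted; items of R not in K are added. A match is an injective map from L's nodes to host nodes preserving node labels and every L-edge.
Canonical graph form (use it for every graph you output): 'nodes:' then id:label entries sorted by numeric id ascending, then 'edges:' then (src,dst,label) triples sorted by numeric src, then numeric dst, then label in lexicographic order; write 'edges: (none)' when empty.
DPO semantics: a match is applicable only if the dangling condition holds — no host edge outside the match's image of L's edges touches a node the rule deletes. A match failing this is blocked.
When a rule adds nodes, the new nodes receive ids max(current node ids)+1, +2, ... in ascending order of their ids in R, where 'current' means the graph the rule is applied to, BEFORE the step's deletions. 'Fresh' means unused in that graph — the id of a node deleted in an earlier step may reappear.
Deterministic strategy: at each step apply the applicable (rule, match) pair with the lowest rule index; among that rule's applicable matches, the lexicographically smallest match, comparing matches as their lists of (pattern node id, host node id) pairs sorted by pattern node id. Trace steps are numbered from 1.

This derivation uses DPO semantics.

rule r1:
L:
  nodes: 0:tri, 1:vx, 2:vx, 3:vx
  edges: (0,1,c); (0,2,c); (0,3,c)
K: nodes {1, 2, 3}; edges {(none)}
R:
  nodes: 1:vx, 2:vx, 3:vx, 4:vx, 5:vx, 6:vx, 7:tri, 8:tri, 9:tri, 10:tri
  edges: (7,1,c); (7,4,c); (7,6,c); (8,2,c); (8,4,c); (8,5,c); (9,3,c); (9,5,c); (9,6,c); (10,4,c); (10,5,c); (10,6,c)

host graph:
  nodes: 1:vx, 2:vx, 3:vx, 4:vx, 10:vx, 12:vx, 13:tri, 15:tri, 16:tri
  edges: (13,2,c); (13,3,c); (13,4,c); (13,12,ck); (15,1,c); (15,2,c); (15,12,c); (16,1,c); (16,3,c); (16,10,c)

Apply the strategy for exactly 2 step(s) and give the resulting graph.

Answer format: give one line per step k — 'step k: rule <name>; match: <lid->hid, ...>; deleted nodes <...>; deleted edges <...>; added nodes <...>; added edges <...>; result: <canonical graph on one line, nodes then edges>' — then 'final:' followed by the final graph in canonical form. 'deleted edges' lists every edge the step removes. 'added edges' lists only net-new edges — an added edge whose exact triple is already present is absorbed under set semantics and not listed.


step 1: rule r1; match: 0->15, 1->1, 2->2, 3->12; deleted nodes 15; deleted edges (15,1,c); (15,2,c); (15,12,c); added nodes 17, 18, 19, 20, 21, 22, 23; added edges (20,1,c); (20,17,c); (20,19,c); (21,2,c); (21,17,c); (21,18,c); (22,12,c); (22,18,c); (22,19,c); (23,17,c); (23,18,c); (23,19,c); result: nodes: 1:vx, 2:vx, 3:vx, 4:vx, 10:vx, 12:vx, 13:tri, 16:tri, 17:vx, 18:vx, 19:vx, 20:tri, 21:tri, 22:tri, 23:tri edges: (13,2,c); (13,3,c); (13,4,c); (13,12,ck); (16,1,c); (16,3,c); (16,10,c); (20,1,c); (20,17,c); (20,19,c); (21,2,c); (21,17,c); (21,18,c); (22,12,c); (22,18,c); (22,19,c); (23,17,c); (23,18,c); (23,19,c)
step 2: rule r1; match: 0->16, 1->1, 2->3, 3->10; deleted nodes 16; deleted edges (16,1,c); (16,3,c); (16,10,c); added nodes 24, 25, 26, 27, 28, 29, 30; added edges (27,1,c); (27,24,c); (27,26,c); (28,3,c); (28,24,c); (28,25,c); (29,10,c); (29,25,c); (29,26,c); (30,24,c); (30,25,c); (30,26,c); result: nodes: 1:vx, 2:vx, 3:vx, 4:vx, 10:vx, 12:vx, 13:tri, 17:vx, 18:vx, 19:vx, 20:tri, 21:tri, 22:tri, 23:tri, 24:vx, 25:vx, 26:vx, 27:tri, 28:tri, 29:tri, 30:tri edges: (13,2,c); (13,3,c); (13,4,c); (13,12,ck); (20,1,c); (20,17,c); (20,19,c); (21,2,c); (21,17,c); (21,18,c); (22,12,c); (22,18,c); (22,19,c); (23,17,c); (23,18,c); (23,19,c); (27,1,c); (27,24,c); (27,26,c); (28,3,c); (28,24,c); (28,25,c); (29,10,c); (29,25,c); (29,26,c); (30,24,c); (30,25,c); (30,26,c)
final:
nodes: 1:vx, 2:vx, 3:vx, 4:vx, 10:vx, 12:vx, 13:tri, 17:vx, 18:vx, 19:vx, 20:tri, 21:tri, 22:tri, 23:tri, 24:vx, 25:vx, 26:vx, 27:tri, 28:tri, 29:tri, 30:tri
edges: (13,2,c); (13,3,c); (13,4,c); (13,12,ck); (20,1,c); (20,17,c); (20,19,c); (21,2,c); (21,17,c); (21,18,c); (22,12,c); (22,18,c); (22,19,c); (23,17,c); (23,18,c); (23,19,c); (27,1,c); (27,24,c); (27,26,c); (28,3,c); (28,24,c); (28,25,c); (29,10,c); (29,25,c); (29,26,c); (30,24,c); (30,25,c); (30,26,c)


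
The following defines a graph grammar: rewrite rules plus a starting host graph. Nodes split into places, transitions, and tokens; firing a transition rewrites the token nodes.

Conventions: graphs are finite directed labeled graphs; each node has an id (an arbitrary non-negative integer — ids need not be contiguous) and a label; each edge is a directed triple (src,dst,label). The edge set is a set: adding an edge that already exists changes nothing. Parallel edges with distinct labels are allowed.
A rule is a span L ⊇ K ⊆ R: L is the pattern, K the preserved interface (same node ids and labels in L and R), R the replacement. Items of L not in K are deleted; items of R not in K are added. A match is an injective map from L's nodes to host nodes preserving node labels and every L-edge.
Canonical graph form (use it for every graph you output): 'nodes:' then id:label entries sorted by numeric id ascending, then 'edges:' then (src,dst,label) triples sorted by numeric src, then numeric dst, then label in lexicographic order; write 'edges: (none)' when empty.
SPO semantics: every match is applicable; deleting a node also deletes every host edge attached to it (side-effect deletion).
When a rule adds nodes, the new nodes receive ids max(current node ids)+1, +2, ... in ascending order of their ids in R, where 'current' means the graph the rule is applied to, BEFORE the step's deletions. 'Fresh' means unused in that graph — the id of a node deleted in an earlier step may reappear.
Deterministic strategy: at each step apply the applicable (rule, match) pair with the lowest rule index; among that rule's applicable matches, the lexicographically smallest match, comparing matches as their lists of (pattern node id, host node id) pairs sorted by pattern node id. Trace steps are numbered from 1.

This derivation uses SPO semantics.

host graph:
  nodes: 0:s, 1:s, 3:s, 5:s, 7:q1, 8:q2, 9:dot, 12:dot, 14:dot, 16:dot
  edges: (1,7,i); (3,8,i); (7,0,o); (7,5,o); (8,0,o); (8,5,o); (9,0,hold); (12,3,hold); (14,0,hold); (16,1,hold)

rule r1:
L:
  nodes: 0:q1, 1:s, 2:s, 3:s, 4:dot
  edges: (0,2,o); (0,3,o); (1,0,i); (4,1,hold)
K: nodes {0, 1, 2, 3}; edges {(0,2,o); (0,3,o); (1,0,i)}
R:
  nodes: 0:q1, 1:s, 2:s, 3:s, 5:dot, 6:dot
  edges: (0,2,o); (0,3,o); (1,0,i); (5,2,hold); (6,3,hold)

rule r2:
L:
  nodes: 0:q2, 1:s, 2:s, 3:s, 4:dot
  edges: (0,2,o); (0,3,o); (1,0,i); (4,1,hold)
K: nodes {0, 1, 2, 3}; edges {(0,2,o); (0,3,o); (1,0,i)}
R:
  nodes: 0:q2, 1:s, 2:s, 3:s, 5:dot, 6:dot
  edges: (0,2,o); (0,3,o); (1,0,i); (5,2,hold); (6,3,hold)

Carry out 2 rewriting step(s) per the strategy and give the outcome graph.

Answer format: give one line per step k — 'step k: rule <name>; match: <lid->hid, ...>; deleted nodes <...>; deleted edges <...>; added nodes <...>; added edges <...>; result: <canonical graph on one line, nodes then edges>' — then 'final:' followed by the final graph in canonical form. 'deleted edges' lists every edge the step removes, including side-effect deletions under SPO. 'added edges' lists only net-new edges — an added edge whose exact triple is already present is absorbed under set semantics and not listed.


step 1: rule r1; match: 0->7, 1->1, 2->0, 3->5, 4->16; deleted nodes 16; deleted edges (16,1,hold); added nodes 17, 18; added edges (17,0,hold); (18,5,hold); result: nodes: 0:s, 1:s, 3:s, 5:s, 7:q1, 8:q2, 9:dot, 12:dot, 14:dot, 17:dot, 18:dot edges: (1,7,i); (3,8,i); (7,0,o); (7,5,o); (8,0,o); (8,5,o); (9,0,hold); (12,3,hold); (14,0,hold); (17,0,hold); (18,5,hold)
step 2: rule r2; match: 0->8, 1->3, 2->0, 3->5, 4->12; deleted nodes 12; deleted edges (12,3,hold); added nodes 19, 20; added edges (19,0,hold); (20,5,hold); result: nodes: 0:s, 1:s, 3:s, 5:s, 7:q1, 8:q2, 9:dot, 14:dot, 17:dot, 18:dot, 19:dot, 20:dot edges: (1,7,i); (3,8,i); (7,0,o); (7,5,o); (8,0,o); (8,5,o); (9,0,hold); (14,0,hold); (17,0,hold); (18,5,hold); (19,0,hold); (20,5,hold)
final:
nodes: 0:s, 1:s, 3:s, 5:s, 7:q1, 8:q2, 9:dot, 14:dot, 17:dot, 18:dot, 19:dot, 20:dot
edges: (1,7,i); (3,8,i); (7,0,o); (7,5,o); (8,0,o); (8,5,o); (9,0,hold); (14,0,hold); (17,0,hold); (18,5,hold); (19,0,hold); (20,5,hold)


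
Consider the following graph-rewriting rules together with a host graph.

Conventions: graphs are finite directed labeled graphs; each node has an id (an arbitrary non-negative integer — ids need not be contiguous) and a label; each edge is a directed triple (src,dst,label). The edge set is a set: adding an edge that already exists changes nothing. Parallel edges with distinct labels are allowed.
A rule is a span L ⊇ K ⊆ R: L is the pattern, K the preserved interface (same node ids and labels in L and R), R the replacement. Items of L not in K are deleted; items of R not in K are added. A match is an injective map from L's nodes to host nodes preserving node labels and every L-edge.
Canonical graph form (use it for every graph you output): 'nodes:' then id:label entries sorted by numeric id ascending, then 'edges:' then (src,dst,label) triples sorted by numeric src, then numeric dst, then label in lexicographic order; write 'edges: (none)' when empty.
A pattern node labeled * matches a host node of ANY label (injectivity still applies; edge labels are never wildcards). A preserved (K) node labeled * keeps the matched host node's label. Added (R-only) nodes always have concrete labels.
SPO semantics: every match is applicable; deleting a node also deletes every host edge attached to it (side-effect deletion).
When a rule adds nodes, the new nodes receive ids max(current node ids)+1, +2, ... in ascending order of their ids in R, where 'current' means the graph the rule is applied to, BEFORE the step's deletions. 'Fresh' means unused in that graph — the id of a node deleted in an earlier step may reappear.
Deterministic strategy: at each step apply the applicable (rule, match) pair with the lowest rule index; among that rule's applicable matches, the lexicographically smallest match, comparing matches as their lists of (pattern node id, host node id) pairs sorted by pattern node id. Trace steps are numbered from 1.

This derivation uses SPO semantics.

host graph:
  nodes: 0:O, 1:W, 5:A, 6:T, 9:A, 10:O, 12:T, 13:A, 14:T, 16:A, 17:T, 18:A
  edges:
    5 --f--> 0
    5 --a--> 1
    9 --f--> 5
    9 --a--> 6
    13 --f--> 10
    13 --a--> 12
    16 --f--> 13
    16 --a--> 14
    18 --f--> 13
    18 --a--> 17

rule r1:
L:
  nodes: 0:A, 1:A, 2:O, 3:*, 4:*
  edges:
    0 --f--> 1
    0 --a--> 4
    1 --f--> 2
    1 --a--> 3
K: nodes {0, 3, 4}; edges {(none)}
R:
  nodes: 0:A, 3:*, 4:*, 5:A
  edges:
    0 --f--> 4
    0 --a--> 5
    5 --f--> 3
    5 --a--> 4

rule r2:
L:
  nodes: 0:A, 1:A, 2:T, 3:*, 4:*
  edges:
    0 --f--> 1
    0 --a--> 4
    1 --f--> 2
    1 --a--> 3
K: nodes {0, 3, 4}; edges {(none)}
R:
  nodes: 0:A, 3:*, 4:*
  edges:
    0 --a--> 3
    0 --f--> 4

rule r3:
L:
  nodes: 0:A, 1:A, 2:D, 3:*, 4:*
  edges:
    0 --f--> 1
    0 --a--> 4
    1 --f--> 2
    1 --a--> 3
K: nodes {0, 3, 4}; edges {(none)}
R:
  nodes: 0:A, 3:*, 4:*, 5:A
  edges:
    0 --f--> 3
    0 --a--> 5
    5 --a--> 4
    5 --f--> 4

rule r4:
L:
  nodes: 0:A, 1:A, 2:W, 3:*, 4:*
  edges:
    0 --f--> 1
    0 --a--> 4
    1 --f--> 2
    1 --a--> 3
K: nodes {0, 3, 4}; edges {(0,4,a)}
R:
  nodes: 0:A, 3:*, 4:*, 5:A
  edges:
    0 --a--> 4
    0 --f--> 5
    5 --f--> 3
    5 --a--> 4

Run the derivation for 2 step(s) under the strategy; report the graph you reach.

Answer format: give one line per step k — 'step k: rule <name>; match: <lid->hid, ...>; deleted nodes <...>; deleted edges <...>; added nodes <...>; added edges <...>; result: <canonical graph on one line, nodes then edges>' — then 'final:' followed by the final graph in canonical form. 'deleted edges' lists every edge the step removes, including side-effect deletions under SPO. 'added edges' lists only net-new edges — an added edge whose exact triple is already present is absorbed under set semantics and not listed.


step 1: rule r1; match: 0->9, 1->5, 2->0, 3->1, 4->6; deleted nodes 0, 5; deleted edges (5,0,f); (5,1,a); (9,5,f); (9,6,a); added nodes 19; added edges (9,6,f); (9,19,a); (19,1,f); (19,6,a); result: nodes: 1:W, 6:T, 9:A, 10:O, 12:T, 13:A, 14:T, 16:A, 17:T, 18:A, 19:A edges: (9,6,f); (9,19,a); (13,10,f); (13,12,a); (16,13,f); (16,14,a); (18,13,f); (18,17,a); (19,1,f); (19,6,a)
step 2: rule r1; match: 0->16, 1->13, 2->10, 3->12, 4->14; deleted nodes 10, 13; deleted edges (13,10,f); (13,12,a); (16,13,f); (16,14,a); (18,13,f); added nodes 20; added edges (16,14,f); (16,20,a); (20,12,f); (20,14,a); result: nodes: 1:W, 6:T, 9:A, 12:T, 14:T, 16:A, 17:T, 18:A, 19:A, 20:A edges: (9,6,f); (9,19,a); (16,14,f); (16,20,a); (18,17,a); (19,1,f); (19,6,a); (20,12,f); (20,14,a)
final:
nodes: 1:W, 6:T, 9:A, 12:T, 14:T, 16:A, 17:T, 18:A, 19:A, 20:A
edges: (9,6,f); (9,19,a); (16,14,f); (16,20,a); (18,17,a); (19,1,f); (19,6,a); (20,12,f); (20,14,a)


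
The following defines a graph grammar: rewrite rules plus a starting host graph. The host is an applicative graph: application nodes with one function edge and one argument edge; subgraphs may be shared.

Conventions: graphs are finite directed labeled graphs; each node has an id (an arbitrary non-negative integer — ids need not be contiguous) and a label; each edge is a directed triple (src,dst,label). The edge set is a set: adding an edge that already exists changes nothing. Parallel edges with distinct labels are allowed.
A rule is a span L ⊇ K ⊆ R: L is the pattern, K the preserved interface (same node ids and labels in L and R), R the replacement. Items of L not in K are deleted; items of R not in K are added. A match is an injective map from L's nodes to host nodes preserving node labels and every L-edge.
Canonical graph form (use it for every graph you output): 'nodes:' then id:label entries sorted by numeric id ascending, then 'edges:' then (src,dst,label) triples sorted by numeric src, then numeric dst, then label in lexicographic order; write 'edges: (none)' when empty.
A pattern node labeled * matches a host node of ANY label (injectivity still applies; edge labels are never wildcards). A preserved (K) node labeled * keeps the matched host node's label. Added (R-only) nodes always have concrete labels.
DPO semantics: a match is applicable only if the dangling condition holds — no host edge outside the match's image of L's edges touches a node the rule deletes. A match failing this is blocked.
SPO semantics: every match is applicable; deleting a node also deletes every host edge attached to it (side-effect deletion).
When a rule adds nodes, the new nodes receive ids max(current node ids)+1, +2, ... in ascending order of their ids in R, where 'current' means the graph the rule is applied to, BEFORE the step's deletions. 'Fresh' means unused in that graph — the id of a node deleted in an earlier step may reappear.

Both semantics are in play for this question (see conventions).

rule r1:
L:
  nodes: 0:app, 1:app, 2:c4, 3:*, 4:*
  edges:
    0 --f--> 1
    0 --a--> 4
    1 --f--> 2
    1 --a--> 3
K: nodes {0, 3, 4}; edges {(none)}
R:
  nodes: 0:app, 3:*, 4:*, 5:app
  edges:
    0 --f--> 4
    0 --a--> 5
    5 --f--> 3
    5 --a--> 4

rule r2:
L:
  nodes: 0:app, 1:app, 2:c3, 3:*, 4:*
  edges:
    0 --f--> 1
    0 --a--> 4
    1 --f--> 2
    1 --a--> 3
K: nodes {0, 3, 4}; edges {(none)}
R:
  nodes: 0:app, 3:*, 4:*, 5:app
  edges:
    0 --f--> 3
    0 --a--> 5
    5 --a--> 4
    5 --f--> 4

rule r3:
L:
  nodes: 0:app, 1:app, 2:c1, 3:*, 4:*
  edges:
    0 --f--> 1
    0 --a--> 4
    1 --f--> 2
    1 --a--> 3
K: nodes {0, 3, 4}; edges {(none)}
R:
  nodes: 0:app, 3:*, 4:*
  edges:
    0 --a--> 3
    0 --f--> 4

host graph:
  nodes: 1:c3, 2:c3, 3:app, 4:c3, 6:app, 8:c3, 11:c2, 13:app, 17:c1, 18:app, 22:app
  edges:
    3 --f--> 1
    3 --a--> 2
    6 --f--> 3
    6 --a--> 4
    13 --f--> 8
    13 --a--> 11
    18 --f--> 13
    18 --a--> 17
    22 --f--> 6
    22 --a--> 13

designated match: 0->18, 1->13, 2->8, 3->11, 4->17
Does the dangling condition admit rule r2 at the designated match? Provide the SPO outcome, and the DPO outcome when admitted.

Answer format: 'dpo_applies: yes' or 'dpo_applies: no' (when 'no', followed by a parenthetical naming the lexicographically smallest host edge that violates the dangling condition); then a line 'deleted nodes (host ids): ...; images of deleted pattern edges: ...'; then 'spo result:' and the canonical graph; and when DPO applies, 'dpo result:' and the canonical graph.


dpo_applies: no
(the rule deletes node 13, which keeps host edge (22,13,a) outside the match image — the dangling condition fails, DPO blocks; SPO proceeds and side-deletes such edges)
deleted nodes (host ids): 8, 13; images of deleted pattern edges: (13,8,f); (13,11,a); (18,13,f); (18,17,a)
spo result:
nodes: 1:c3, 2:c3, 3:app, 4:c3, 6:app, 11:c2, 17:c1, 18:app, 22:app, 23:app
edges: (3,1,f); (3,2,a); (6,3,f); (6,4,a); (18,11,f); (18,23,a); (22,6,f); (23,17,a); (23,17,f)


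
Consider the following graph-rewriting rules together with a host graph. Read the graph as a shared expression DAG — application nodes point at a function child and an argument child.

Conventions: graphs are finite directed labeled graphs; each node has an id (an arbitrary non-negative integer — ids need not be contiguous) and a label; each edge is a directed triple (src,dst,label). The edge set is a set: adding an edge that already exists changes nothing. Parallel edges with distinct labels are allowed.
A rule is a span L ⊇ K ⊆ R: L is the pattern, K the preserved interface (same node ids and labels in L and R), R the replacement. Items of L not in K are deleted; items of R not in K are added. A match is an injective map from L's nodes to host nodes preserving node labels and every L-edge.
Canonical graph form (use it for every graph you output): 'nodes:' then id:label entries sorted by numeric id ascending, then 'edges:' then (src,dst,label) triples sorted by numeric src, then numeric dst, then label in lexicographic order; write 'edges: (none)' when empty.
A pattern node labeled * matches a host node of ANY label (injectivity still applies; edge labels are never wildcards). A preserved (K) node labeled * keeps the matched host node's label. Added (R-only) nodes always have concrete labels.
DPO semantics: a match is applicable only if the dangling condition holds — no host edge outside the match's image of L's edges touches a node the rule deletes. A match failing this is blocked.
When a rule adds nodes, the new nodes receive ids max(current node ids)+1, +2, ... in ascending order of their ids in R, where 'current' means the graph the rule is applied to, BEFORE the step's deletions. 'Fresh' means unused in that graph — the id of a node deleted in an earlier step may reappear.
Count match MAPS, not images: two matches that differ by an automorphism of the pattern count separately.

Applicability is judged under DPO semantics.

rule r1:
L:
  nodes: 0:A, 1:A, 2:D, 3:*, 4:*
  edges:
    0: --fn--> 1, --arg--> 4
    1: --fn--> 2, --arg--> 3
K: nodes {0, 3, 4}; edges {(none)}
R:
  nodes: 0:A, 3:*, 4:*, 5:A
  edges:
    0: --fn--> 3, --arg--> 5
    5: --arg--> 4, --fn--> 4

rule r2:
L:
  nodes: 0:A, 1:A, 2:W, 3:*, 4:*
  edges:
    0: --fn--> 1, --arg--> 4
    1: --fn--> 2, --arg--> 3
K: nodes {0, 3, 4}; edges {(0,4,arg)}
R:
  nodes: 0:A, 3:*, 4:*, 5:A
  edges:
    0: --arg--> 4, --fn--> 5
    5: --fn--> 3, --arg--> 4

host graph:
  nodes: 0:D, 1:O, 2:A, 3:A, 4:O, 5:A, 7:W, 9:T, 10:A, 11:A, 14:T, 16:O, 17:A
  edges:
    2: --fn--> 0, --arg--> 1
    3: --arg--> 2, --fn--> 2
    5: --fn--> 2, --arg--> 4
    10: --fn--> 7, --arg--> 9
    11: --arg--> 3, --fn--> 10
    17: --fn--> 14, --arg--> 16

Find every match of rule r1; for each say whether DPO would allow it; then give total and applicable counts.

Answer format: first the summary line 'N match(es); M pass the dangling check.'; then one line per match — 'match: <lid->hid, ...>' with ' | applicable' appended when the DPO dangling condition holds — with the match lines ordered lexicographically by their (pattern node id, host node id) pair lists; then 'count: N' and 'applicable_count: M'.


1 match(es); 0 pass the dangling check.
match: 0->5, 1->2, 2->0, 3->1, 4->4
count: 1
applicable_count: 0


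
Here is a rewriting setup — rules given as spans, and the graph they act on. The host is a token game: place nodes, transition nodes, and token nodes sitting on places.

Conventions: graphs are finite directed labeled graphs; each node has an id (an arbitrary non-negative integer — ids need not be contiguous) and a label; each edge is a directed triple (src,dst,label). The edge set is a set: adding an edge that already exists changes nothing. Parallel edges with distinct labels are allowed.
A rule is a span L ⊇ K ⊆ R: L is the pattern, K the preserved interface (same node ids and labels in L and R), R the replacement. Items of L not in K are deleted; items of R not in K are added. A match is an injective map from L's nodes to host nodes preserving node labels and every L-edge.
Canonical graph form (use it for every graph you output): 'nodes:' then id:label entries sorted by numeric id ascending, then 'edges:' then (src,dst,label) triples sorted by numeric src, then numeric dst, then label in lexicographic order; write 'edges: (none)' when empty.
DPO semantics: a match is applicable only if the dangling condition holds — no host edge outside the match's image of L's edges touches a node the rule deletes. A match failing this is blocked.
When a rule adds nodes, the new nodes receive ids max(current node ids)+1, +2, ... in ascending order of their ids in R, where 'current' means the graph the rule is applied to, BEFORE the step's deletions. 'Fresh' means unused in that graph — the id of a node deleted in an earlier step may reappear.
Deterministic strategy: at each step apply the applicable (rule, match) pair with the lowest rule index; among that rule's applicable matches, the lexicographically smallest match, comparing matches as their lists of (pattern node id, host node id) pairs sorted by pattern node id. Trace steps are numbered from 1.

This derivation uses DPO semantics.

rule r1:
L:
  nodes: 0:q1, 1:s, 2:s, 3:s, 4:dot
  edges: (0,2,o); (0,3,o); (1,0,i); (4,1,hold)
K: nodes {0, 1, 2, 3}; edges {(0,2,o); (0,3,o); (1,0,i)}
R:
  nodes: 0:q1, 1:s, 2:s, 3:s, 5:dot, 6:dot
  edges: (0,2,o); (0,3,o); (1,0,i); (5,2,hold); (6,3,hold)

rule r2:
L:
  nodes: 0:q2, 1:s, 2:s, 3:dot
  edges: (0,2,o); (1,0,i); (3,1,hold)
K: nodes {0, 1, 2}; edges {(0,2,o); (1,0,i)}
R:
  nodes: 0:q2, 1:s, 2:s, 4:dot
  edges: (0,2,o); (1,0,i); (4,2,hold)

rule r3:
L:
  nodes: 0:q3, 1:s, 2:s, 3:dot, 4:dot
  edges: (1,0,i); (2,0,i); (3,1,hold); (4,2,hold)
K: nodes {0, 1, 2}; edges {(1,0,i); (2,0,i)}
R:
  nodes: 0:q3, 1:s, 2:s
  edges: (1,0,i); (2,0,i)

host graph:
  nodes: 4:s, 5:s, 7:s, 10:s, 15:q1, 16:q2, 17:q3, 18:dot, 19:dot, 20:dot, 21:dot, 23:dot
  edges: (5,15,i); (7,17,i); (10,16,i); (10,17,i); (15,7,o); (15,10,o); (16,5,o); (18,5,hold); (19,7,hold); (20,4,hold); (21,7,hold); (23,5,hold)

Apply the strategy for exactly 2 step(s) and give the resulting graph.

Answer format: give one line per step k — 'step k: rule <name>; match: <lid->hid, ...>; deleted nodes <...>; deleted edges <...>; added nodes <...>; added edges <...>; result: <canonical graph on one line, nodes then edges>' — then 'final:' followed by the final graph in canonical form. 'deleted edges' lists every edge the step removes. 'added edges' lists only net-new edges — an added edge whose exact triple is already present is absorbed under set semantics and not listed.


step 1: rule r1; match: 0->15, 1->5, 2->7, 3->10, 4->18; deleted nodes 18; deleted edges (18,5,hold); added nodes 24, 25; added edges (24,7,hold); (25,10,hold); result: nodes: 4:s, 5:s, 7:s, 10:s, 15:q1, 16:q2, 17:q3, 19:dot, 20:dot, 21:dot, 23:dot, 24:dot, 25:dot edges: (5,15,i); (7,17,i); (10,16,i); (10,17,i); (15,7,o); (15,10,o); (16,5,o); (19,7,hold); (20,4,hold); (21,7,hold); (23,5,hold); (24,7,hold); (25,10,hold)
step 2: rule r1; match: 0->15, 1->5, 2->7, 3->10, 4->23; deleted nodes 23; deleted edges (23,5,hold); added nodes 26, 27; added edges (26,7,hold); (27,10,hold); result: nodes: 4:s, 5:s, 7:s, 10:s, 15:q1, 16:q2, 17:q3, 19:dot, 20:dot, 21:dot, 24:dot, 25:dot, 26:dot, 27:dot edges: (5,15,i); (7,17,i); (10,16,i); (10,17,i); (15,7,o); (15,10,o); (16,5,o); (19,7,hold); (20,4,hold); (21,7,hold); (24,7,hold); (25,10,hold); (26,7,hold); (27,10,hold)
final:
nodes: 4:s, 5:s, 7:s, 10:s, 15:q1, 16:q2, 17:q3, 19:dot, 20:dot, 21:dot, 24:dot, 25:dot, 26:dot, 27:dot
edges: (5,15,i); (7,17,i); (10,16,i); (10,17,i); (15,7,o); (15,10,o); (16,5,o); (19,7,hold); (20,4,hold); (21,7,hold); (24,7,hold); (25,10,hold); (26,7,hold); (27,10,hold)


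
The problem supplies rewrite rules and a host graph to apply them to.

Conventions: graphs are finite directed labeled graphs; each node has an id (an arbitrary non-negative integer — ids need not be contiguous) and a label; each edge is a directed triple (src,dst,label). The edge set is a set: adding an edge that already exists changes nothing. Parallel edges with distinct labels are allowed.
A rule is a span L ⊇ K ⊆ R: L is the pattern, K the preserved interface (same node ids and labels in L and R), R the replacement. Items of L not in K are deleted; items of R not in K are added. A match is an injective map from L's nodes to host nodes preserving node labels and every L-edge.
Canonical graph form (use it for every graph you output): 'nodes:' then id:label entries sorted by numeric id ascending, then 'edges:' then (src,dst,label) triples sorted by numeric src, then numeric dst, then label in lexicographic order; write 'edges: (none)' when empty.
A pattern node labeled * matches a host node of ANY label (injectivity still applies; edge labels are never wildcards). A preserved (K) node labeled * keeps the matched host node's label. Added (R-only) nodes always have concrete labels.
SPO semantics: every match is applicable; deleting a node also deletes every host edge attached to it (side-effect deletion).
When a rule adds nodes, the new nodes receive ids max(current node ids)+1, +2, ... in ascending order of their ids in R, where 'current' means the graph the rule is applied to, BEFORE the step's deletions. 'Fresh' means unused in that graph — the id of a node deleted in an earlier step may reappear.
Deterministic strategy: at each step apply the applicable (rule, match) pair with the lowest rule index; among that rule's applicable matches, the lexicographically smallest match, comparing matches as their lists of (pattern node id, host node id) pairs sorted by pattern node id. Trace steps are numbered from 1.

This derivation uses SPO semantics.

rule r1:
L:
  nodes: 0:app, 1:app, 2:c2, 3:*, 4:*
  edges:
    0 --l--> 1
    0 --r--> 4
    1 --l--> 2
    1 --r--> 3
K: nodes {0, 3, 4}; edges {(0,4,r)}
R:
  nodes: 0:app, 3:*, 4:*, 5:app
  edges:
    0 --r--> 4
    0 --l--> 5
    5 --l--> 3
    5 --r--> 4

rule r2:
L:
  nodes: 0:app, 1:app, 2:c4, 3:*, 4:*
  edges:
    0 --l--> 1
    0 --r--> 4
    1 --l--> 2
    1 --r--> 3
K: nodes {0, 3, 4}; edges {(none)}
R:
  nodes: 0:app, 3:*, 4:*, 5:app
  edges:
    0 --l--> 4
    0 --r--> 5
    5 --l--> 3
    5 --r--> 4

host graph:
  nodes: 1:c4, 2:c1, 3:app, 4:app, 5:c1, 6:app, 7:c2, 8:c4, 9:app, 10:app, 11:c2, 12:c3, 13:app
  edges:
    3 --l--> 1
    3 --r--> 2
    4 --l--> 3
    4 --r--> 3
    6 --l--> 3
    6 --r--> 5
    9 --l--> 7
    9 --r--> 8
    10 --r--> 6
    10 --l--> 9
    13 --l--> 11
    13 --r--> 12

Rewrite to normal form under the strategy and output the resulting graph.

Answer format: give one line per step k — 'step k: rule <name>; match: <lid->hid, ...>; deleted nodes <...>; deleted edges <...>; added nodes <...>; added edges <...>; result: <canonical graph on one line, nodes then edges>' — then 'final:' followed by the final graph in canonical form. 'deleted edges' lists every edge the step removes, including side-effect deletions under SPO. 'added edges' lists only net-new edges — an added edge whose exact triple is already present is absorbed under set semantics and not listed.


step 1: rule r1; match: 0->10, 1->9, 2->7, 3->8, 4->6; deleted nodes 7, 9; deleted edges (9,7,l); (9,8,r); (10,9,l); added nodes 14; added edges (10,14,l); (14,6,r); (14,8,l); result: nodes: 1:c4, 2:c1, 3:app, 4:app, 5:c1, 6:app, 8:c4, 10:app, 11:c2, 12:c3, 13:app, 14:app edges: (3,1,l); (3,2,r); (4,3,l); (4,3,r); (6,3,l); (6,5,r); (10,6,r); (10,14,l); (13,11,l); (13,12,r); (14,6,r); (14,8,l)
step 2: rule r2; match: 0->6, 1->3, 2->1, 3->2, 4->5; deleted nodes 1, 3; deleted edges (3,1,l); (3,2,r); (4,3,l); (4,3,r); (6,3,l); (6,5,r); added nodes 15; added edges (6,5,l); (6,15,r); (15,2,l); (15,5,r); result: nodes: 2:c1, 4:app, 5:c1, 6:app, 8:c4, 10:app, 11:c2, 12:c3, 13:app, 14:app, 15:app edges: (6,5,l); (6,15,r); (10,6,r); (10,14,l); (13,11,l); (13,12,r); (14,6,r); (14,8,l); (15,2,l); (15,5,r)
final:
nodes: 2:c1, 4:app, 5:c1, 6:app, 8:c4, 10:app, 11:c2, 12:c3, 13:app, 14:app, 15:app
edges: (6,5,l); (6,15,r); (10,6,r); (10,14,l); (13,11,l); (13,12,r); (14,6,r); (14,8,l); (15,2,l); (15,5,r)


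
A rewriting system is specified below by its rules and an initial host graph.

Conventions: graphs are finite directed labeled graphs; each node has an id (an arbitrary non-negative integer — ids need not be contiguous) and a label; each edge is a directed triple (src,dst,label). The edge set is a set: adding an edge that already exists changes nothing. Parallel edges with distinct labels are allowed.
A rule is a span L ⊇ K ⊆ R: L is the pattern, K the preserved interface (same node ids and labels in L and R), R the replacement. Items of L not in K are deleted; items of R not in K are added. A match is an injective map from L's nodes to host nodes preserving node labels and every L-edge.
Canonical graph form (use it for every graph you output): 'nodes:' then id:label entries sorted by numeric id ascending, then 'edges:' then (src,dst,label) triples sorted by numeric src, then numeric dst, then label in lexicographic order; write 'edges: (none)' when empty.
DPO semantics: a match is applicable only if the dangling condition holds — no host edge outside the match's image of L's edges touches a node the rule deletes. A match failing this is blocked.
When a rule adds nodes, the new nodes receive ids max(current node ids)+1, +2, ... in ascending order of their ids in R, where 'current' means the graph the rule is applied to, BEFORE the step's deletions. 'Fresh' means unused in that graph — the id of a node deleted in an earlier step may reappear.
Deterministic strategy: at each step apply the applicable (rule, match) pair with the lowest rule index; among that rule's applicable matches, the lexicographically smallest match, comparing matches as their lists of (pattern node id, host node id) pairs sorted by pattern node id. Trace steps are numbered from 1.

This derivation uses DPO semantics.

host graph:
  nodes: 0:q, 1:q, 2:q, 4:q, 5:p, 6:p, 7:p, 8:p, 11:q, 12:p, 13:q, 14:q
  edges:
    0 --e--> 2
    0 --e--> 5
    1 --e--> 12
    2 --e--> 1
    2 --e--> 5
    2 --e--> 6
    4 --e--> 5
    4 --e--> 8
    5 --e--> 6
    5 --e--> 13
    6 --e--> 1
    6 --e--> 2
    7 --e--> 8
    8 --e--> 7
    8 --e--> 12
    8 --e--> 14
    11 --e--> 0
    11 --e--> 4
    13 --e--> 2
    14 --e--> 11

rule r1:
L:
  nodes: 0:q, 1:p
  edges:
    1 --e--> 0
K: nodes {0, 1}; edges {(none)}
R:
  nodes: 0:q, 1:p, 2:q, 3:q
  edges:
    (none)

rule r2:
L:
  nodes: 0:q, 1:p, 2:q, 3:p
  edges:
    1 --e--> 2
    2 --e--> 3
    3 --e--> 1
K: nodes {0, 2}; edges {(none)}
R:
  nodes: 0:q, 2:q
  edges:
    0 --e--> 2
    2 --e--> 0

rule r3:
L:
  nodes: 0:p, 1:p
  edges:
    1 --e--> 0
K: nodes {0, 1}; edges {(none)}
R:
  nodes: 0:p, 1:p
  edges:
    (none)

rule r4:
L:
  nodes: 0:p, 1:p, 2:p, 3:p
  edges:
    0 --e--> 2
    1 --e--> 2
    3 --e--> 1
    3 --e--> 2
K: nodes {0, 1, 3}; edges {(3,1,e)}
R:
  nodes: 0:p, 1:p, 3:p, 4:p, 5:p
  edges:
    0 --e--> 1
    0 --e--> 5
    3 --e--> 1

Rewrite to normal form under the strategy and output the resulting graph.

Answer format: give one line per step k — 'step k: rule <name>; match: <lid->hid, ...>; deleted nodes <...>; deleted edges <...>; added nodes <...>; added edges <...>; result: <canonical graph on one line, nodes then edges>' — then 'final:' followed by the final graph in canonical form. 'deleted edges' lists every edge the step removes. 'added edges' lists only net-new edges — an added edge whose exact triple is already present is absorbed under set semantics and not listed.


step 1: rule r1; match: 0->1, 1->6; deleted nodes (none); deleted edges (6,1,e); added nodes 15, 16; added edges (none); result: nodes: 0:q, 1:q, 2:q, 4:q, 5:p, 6:p, 7:p, 8:p, 11:q, 12:p, 13:q, 14:q, 15:q, 16:q edges: (0,2,e); (0,5,e); (1,12,e); (2,1,e); (2,5,e); (2,6,e); (4,5,e); (4,8,e); (5,6,e); (5,13,e); (6,2,e); (7,8,e); (8,7,e); (8,12,e); (8,14,e); (11,0,e); (11,4,e); (13,2,e); (14,11,e)
step 2: rule r1; match: 0->2, 1->6; deleted nodes (none); deleted edges (6,2,e); added nodes 17, 18; added edges (none); result: nodes: 0:q, 1:q, 2:q, 4:q, 5:p, 6:p, 7:p, 8:p, 11:q, 12:p, 13:q, 14:q, 15:q, 16:q, 17:q, 18:q edges: (0,2,e); (0,5,e); (1,12,e); (2,1,e); (2,5,e); (2,6,e); (4,5,e); (4,8,e); (5,6,e); (5,13,e); (7,8,e); (8,7,e); (8,12,e); (8,14,e); (11,0,e); (11,4,e); (13,2,e); (14,11,e)
step 3: rule r1; match: 0->13, 1->5; deleted nodes (none); deleted edges (5,13,e); added nodes 19, 20; added edges (none); result: nodes: 0:q, 1:q, 2:q, 4:q, 5:p, 6:p, 7:p, 8:p, 11:q, 12:p, 13:q, 14:q, 15:q, 16:q, 17:q, 18:q, 19:q, 20:q edges: (0,2,e); (0,5,e); (1,12,e); (2,1,e); (2,5,e); (2,6,e); (4,5,e); (4,8,e); (5,6,e); (7,8,e); (8,7,e); (8,12,e); (8,14,e); (11,0,e); (11,4,e); (13,2,e); (14,11,e)
step 4: rule r1; match: 0->14, 1->8; deleted nodes (none); deleted edges (8,14,e); added nodes 21, 22; added edges (none); result: nodes: 0:q, 1:q, 2:q, 4:q, 5:p, 6:p, 7:p, 8:p, 11:q, 12:p, 13:q, 14:q, 15:q, 16:q, 17:q, 18:q, 19:q, 20:q, 21:q, 22:q edges: (0,2,e); (0,5,e); (1,12,e); (2,1,e); (2,5,e); (2,6,e); (4,5,e); (4,8,e); (5,6,e); (7,8,e); (8,7,e); (8,12,e); (11,0,e); (11,4,e); (13,2,e); (14,11,e)
step 5: rule r3; match: 0->6, 1->5; deleted nodes (none); deleted edges (5,6,e); added nodes (none); added edges (none); result: nodes: 0:q, 1:q, 2:q, 4:q, 5:p, 6:p, 7:p, 8:p, 11:q, 12:p, 13:q, 14:q, 15:q, 16:q, 17:q, 18:q, 19:q, 20:q, 21:q, 22:q edges: (0,2,e); (0,5,e); (1,12,e); (2,1,e); (2,5,e); (2,6,e); (4,5,e); (4,8,e); (7,8,e); (8,7,e); (8,12,e); (11,0,e); (11,4,e); (13,2,e); (14,11,e)
step 6: rule r3; match: 0->7, 1->8; deleted nodes (none); deleted edges (8,7,e); added nodes (none); added edges (none); result: nodes: 0:q, 1:q, 2:q, 4:q, 5:p, 6:p, 7:p, 8:p, 11:q, 12:p, 13:q, 14:q, 15:q, 16:q, 17:q, 18:q, 19:q, 20:q, 21:q, 22:q edges: (0,2,e); (0,5,e); (1,12,e); (2,1,e); (2,5,e); (2,6,e); (4,5,e); (4,8,e); (7,8,e); (8,12,e); (11,0,e); (11,4,e); (13,2,e); (14,11,e)
step 7: rule r3; match: 0->8, 1->7; deleted nodes (none); deleted edges (7,8,e); added nodes (none); added edges (none); result: nodes: 0:q, 1:q, 2:q, 4:q, 5:p, 6:p, 7:p, 8:p, 11:q, 12:p, 13:q, 14:q, 15:q, 16:q, 17:q, 18:q, 19:q, 20:q, 21:q, 22:q edges: (0,2,e); (0,5,e); (1,12,e); (2,1,e); (2,5,e); (2,6,e); (4,5,e); (4,8,e); (8,12,e); (11,0,e); (11,4,e); (13,2,e); (14,11,e)
step 8: rule r3; match: 0->12, 1->8; deleted nodes (none); deleted edges (8,12,e); added nodes (none); added edges (none); result: nodes: 0:q, 1:q, 2:q, 4:q, 5:p, 6:p, 7:p, 8:p, 11:q, 12:p, 13:q, 14:q, 15:q, 16:q, 17:q, 18:q, 19:q, 20:q, 21:q, 22:q edges: (0,2,e); (0,5,e); (1,12,e); (2,1,e); (2,5,e); (2,6,e); (4,5,e); (4,8,e); (11,0,e); (11,4,e); (13,2,e); (14,11,e)
final:
nodes: 0:q, 1:q, 2:q, 4:q, 5:p, 6:p, 7:p, 8:p, 11:q, 12:p, 13:q, 14:q, 15:q, 16:q, 17:q, 18:q, 19:q, 20:q, 21:q, 22:q
edges: (0,2,e); (0,5,e); (1,12,e); (2,1,e); (2,5,e); (2,6,e); (4,5,e); (4,8,e); (11,0,e); (11,4,e); (13,2,e); (14,11,e)


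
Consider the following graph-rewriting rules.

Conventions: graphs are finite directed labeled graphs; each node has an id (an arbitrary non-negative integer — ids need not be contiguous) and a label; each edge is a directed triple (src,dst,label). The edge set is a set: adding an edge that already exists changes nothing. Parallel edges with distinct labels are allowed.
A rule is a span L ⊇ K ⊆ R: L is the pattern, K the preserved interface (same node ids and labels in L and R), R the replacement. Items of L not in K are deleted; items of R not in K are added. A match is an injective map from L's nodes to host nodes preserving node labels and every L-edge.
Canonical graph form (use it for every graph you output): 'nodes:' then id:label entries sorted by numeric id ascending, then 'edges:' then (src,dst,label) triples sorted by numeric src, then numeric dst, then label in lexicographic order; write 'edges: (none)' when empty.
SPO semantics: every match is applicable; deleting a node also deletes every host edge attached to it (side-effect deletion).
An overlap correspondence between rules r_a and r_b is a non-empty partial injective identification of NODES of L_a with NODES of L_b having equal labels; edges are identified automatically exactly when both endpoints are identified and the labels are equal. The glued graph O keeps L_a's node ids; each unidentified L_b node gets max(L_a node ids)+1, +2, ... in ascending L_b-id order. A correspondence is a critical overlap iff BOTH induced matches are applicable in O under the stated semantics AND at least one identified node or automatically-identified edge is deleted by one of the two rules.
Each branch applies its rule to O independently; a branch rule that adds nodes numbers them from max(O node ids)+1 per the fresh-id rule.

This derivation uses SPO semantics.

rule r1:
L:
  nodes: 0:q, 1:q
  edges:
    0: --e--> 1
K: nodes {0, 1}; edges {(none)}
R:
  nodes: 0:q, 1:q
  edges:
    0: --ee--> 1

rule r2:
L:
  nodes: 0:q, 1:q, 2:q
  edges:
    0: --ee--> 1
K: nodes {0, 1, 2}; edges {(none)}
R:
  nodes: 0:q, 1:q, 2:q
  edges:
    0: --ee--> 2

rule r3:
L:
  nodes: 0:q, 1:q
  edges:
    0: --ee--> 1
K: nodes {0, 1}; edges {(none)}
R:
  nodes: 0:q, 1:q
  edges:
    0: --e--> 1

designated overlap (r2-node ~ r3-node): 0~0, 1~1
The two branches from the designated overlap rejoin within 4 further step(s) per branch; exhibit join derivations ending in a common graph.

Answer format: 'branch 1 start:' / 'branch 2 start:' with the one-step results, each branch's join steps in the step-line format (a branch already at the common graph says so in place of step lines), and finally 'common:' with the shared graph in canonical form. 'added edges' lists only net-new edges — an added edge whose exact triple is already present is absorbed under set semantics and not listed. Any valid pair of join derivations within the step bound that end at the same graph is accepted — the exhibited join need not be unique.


branch 1 start:
nodes: 0:q, 1:q, 2:q
edges: (0,2,ee)
branch 2 start:
nodes: 0:q, 1:q, 2:q
edges: (0,1,e)
branch 1 step 1: rule r2; match: 0->0, 1->2, 2->1; deleted nodes (none); deleted edges (0,2,ee); added nodes (none); added edges (0,1,ee); result: nodes: 0:q, 1:q, 2:q edges: (0,1,ee)
branch 2 step 1: rule r1; match: 0->0, 1->1; deleted nodes (none); deleted edges (0,1,e); added nodes (none); added edges (0,1,ee); result: nodes: 0:q, 1:q, 2:q edges: (0,1,ee)
common:
nodes: 0:q, 1:q, 2:q
edges: (0,1,ee)


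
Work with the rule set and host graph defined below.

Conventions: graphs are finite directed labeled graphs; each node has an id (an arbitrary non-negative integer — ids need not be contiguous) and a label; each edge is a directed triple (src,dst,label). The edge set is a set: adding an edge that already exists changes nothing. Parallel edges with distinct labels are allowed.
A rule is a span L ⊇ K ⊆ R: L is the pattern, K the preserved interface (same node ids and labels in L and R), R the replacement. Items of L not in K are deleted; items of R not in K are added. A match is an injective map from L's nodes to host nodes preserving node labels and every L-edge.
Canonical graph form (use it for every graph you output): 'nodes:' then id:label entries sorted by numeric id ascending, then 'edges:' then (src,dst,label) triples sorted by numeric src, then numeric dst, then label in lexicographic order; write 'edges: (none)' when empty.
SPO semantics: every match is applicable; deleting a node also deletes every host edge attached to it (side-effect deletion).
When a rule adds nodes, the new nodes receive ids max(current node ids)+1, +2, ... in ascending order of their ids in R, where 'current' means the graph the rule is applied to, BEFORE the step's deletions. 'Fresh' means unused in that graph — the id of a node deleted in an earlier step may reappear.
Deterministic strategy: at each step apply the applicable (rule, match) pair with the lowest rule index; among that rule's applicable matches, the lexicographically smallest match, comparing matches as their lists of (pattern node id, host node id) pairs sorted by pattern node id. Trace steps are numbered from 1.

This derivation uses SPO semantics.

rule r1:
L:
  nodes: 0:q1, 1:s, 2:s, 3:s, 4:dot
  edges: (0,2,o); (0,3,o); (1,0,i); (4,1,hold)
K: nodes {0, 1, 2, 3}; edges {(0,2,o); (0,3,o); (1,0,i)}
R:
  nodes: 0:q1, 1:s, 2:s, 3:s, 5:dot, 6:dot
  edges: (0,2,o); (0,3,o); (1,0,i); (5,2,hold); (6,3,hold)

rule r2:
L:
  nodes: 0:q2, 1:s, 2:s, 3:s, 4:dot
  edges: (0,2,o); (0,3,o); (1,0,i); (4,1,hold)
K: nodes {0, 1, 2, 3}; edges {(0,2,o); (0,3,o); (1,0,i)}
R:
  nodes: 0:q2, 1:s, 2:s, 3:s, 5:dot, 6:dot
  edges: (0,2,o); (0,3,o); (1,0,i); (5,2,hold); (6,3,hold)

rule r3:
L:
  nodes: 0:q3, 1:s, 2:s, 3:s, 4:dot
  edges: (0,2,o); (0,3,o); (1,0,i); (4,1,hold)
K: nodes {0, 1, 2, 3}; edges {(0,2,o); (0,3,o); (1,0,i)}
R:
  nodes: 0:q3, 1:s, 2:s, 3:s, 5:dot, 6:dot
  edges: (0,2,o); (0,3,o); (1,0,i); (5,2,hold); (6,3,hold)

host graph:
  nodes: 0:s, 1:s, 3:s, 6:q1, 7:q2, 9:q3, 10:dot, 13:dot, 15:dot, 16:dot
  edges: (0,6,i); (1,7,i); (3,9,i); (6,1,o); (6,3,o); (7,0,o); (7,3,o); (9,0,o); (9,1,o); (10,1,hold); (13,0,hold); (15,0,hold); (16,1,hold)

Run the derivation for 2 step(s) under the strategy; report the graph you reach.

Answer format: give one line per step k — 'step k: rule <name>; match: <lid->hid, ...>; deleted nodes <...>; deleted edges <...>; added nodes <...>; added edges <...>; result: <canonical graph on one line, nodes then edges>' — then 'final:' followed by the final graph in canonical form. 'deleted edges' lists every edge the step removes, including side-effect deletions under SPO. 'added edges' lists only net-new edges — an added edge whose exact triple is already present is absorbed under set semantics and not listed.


step 1: rule r1; match: 0->6, 1->0, 2->1, 3->3, 4->13; deleted nodes 13; deleted edges (13,0,hold); added nodes 17, 18; added edges (17,1,hold); (18,3,hold); result: nodes: 0:s, 1:s, 3:s, 6:q1, 7:q2, 9:q3, 10:dot, 15:dot, 16:dot, 17:dot, 18:dot edges: (0,6,i); (1,7,i); (3,9,i); (6,1,o); (6,3,o); (7,0,o); (7,3,o); (9,0,o); (9,1,o); (10,1,hold); (15,0,hold); (16,1,hold); (17,1,hold); (18,3,hold)
step 2: rule r1; match: 0->6, 1->0, 2->1, 3->3, 4->15; deleted nodes 15; deleted edges (15,0,hold); added nodes 19, 20; added edges (19,1,hold); (20,3,hold); result: nodes: 0:s, 1:s, 3:s, 6:q1, 7:q2, 9:q3, 10:dot, 16:dot, 17:dot, 18:dot, 19:dot, 20:dot edges: (0,6,i); (1,7,i); (3,9,i); (6,1,o); (6,3,o); (7,0,o); (7,3,o); (9,0,o); (9,1,o); (10,1,hold); (16,1,hold); (17,1,hold); (18,3,hold); (19,1,hold); (20,3,hold)
final:
nodes: 0:s, 1:s, 3:s, 6:q1, 7:q2, 9:q3, 10:dot, 16:dot, 17:dot, 18:dot, 19:dot, 20:dot
edges: (0,6,i); (1,7,i); (3,9,i); (6,1,o); (6,3,o); (7,0,o); (7,3,o); (9,0,o); (9,1,o); (10,1,hold); (16,1,hold); (17,1,hold); (18,3,hold); (19,1,hold); (20,3,hold)
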